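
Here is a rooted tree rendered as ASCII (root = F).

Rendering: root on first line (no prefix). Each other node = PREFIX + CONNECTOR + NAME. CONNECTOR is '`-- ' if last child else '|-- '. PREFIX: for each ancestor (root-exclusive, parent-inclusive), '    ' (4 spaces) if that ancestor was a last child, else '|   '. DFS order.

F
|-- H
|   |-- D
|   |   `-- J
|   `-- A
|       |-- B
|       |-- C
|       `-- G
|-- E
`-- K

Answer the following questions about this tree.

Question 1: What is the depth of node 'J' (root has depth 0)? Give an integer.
Answer: 3

Derivation:
Path from root to J: F -> H -> D -> J
Depth = number of edges = 3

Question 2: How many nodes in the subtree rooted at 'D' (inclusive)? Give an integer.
Answer: 2

Derivation:
Subtree rooted at D contains: D, J
Count = 2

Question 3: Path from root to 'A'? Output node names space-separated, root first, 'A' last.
Walk down from root: F -> H -> A

Answer: F H A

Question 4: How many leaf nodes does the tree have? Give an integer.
Answer: 6

Derivation:
Leaves (nodes with no children): B, C, E, G, J, K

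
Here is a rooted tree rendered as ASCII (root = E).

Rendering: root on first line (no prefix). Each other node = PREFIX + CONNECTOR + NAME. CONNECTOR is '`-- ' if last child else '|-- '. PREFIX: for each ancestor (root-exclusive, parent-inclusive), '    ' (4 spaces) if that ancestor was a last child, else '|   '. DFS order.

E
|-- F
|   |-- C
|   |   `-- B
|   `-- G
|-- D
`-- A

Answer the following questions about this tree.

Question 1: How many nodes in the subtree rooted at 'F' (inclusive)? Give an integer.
Answer: 4

Derivation:
Subtree rooted at F contains: B, C, F, G
Count = 4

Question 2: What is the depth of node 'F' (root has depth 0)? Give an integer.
Path from root to F: E -> F
Depth = number of edges = 1

Answer: 1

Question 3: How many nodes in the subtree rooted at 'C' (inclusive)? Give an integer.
Subtree rooted at C contains: B, C
Count = 2

Answer: 2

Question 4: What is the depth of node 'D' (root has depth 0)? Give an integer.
Path from root to D: E -> D
Depth = number of edges = 1

Answer: 1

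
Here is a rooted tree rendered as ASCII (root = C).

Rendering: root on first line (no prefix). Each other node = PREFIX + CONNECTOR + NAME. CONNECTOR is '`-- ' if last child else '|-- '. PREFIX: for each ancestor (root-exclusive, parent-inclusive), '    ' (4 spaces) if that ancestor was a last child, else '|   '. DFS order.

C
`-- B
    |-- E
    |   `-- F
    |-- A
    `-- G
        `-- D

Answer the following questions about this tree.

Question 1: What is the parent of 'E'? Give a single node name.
Scan adjacency: E appears as child of B

Answer: B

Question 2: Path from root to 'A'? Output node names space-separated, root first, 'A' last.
Answer: C B A

Derivation:
Walk down from root: C -> B -> A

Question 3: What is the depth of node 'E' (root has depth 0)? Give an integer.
Path from root to E: C -> B -> E
Depth = number of edges = 2

Answer: 2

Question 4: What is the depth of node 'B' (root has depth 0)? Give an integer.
Answer: 1

Derivation:
Path from root to B: C -> B
Depth = number of edges = 1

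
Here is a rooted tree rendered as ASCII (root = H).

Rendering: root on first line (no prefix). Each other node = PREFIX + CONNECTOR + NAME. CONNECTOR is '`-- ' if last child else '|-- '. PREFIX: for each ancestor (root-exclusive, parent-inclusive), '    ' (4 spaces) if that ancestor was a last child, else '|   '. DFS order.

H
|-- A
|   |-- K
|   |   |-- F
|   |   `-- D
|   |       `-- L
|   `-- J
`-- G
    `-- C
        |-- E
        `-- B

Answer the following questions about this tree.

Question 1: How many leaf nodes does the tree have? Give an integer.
Leaves (nodes with no children): B, E, F, J, L

Answer: 5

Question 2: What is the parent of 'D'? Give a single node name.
Scan adjacency: D appears as child of K

Answer: K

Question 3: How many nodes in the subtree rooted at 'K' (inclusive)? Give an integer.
Subtree rooted at K contains: D, F, K, L
Count = 4

Answer: 4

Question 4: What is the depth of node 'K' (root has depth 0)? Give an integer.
Path from root to K: H -> A -> K
Depth = number of edges = 2

Answer: 2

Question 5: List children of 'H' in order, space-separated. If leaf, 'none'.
Answer: A G

Derivation:
Node H's children (from adjacency): A, G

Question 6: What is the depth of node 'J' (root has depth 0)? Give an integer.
Answer: 2

Derivation:
Path from root to J: H -> A -> J
Depth = number of edges = 2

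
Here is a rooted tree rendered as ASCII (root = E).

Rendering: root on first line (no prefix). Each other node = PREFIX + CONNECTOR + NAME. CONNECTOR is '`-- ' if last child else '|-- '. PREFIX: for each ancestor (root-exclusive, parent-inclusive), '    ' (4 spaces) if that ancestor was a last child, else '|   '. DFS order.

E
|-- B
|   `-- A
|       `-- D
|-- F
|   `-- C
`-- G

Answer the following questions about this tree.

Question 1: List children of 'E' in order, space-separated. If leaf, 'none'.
Node E's children (from adjacency): B, F, G

Answer: B F G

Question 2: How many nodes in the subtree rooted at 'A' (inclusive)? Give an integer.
Answer: 2

Derivation:
Subtree rooted at A contains: A, D
Count = 2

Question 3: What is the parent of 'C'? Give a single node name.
Scan adjacency: C appears as child of F

Answer: F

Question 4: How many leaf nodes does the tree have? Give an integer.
Leaves (nodes with no children): C, D, G

Answer: 3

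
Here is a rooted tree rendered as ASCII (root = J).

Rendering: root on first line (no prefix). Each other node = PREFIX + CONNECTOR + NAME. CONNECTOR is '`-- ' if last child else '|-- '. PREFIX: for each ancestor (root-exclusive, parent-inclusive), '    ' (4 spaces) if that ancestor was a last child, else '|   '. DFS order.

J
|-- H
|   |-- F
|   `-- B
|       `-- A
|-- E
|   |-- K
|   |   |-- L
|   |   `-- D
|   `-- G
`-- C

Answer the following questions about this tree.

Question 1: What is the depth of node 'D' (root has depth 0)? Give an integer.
Answer: 3

Derivation:
Path from root to D: J -> E -> K -> D
Depth = number of edges = 3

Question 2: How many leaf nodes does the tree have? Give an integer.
Leaves (nodes with no children): A, C, D, F, G, L

Answer: 6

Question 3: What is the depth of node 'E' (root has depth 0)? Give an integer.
Answer: 1

Derivation:
Path from root to E: J -> E
Depth = number of edges = 1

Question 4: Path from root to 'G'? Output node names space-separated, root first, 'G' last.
Answer: J E G

Derivation:
Walk down from root: J -> E -> G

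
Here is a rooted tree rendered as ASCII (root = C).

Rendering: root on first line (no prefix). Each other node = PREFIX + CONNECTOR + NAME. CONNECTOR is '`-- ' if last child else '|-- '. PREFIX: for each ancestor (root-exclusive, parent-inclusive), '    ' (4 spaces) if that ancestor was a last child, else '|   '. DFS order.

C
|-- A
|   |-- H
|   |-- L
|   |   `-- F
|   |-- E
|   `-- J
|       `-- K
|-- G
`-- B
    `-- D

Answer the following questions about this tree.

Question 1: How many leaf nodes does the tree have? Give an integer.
Answer: 6

Derivation:
Leaves (nodes with no children): D, E, F, G, H, K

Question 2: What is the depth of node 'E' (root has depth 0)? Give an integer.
Answer: 2

Derivation:
Path from root to E: C -> A -> E
Depth = number of edges = 2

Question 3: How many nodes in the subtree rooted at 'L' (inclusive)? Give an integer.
Subtree rooted at L contains: F, L
Count = 2

Answer: 2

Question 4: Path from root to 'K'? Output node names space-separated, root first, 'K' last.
Answer: C A J K

Derivation:
Walk down from root: C -> A -> J -> K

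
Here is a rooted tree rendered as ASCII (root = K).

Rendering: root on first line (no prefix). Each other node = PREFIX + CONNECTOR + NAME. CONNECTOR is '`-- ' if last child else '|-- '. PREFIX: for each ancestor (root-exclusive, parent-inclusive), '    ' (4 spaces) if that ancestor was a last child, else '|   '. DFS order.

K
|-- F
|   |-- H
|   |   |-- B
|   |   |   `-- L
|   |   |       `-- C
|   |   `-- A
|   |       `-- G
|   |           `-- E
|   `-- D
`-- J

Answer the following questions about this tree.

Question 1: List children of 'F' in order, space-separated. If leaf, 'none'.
Node F's children (from adjacency): H, D

Answer: H D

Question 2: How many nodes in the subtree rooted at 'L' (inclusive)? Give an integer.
Subtree rooted at L contains: C, L
Count = 2

Answer: 2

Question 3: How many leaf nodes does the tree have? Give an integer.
Leaves (nodes with no children): C, D, E, J

Answer: 4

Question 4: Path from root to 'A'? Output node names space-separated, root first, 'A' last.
Walk down from root: K -> F -> H -> A

Answer: K F H A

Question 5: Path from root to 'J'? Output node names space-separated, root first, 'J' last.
Answer: K J

Derivation:
Walk down from root: K -> J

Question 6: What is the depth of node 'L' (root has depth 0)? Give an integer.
Path from root to L: K -> F -> H -> B -> L
Depth = number of edges = 4

Answer: 4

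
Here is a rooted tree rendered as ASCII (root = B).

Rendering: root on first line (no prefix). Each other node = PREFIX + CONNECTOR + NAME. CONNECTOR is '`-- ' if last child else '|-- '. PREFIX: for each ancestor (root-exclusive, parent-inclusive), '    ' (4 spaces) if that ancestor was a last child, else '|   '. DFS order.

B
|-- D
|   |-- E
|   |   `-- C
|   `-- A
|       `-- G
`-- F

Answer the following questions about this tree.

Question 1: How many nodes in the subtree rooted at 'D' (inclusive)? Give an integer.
Subtree rooted at D contains: A, C, D, E, G
Count = 5

Answer: 5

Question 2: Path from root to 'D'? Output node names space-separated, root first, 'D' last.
Answer: B D

Derivation:
Walk down from root: B -> D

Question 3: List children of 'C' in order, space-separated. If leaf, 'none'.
Node C's children (from adjacency): (leaf)

Answer: none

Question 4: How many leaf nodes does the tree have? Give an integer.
Answer: 3

Derivation:
Leaves (nodes with no children): C, F, G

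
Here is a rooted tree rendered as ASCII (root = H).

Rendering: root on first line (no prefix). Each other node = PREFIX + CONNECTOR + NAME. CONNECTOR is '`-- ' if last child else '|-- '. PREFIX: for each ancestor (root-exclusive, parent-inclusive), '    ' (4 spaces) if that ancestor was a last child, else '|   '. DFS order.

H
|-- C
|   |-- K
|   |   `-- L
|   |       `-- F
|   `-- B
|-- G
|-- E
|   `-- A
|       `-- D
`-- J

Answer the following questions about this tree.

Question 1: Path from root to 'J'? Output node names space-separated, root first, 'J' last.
Walk down from root: H -> J

Answer: H J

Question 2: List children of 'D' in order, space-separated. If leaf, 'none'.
Answer: none

Derivation:
Node D's children (from adjacency): (leaf)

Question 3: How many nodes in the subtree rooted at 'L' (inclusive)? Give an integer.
Answer: 2

Derivation:
Subtree rooted at L contains: F, L
Count = 2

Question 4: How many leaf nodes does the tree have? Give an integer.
Leaves (nodes with no children): B, D, F, G, J

Answer: 5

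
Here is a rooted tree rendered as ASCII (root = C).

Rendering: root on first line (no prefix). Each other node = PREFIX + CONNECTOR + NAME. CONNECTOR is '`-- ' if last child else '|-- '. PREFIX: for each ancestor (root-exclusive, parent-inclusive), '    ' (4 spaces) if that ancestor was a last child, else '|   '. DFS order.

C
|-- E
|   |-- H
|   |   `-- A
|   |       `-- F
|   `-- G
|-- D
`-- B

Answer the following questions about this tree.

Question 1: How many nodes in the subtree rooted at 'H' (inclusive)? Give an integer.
Subtree rooted at H contains: A, F, H
Count = 3

Answer: 3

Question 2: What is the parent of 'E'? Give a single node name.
Scan adjacency: E appears as child of C

Answer: C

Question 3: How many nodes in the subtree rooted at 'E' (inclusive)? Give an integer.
Subtree rooted at E contains: A, E, F, G, H
Count = 5

Answer: 5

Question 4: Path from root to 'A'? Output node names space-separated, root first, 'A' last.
Answer: C E H A

Derivation:
Walk down from root: C -> E -> H -> A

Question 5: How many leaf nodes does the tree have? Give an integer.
Leaves (nodes with no children): B, D, F, G

Answer: 4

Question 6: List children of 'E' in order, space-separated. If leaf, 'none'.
Node E's children (from adjacency): H, G

Answer: H G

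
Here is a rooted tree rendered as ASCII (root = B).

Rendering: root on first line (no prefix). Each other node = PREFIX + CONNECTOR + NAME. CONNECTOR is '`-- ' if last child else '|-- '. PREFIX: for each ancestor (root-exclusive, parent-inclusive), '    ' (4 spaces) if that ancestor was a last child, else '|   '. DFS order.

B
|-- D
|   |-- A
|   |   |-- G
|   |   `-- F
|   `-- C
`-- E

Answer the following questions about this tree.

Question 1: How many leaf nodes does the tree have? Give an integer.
Leaves (nodes with no children): C, E, F, G

Answer: 4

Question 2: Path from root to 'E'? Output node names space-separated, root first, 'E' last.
Walk down from root: B -> E

Answer: B E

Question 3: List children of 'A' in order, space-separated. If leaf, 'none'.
Answer: G F

Derivation:
Node A's children (from adjacency): G, F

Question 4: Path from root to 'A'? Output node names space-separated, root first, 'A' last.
Answer: B D A

Derivation:
Walk down from root: B -> D -> A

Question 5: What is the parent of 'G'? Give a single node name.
Scan adjacency: G appears as child of A

Answer: A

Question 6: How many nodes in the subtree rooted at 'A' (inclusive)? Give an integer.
Answer: 3

Derivation:
Subtree rooted at A contains: A, F, G
Count = 3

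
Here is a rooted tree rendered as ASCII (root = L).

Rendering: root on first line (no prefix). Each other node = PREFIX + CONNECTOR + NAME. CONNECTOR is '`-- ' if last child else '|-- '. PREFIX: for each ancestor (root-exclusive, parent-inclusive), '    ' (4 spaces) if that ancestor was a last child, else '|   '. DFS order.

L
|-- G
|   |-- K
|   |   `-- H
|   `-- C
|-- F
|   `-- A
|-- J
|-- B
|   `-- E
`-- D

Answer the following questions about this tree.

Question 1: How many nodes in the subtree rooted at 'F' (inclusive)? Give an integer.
Answer: 2

Derivation:
Subtree rooted at F contains: A, F
Count = 2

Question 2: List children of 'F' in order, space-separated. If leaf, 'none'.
Answer: A

Derivation:
Node F's children (from adjacency): A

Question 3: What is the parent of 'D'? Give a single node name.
Scan adjacency: D appears as child of L

Answer: L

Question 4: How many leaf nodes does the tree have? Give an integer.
Leaves (nodes with no children): A, C, D, E, H, J

Answer: 6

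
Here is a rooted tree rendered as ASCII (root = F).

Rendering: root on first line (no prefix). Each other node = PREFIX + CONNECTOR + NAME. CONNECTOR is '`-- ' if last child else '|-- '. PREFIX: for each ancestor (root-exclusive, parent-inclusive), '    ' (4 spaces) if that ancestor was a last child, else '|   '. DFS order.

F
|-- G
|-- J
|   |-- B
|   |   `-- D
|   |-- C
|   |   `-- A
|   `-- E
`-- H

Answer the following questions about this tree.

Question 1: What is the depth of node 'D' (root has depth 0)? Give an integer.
Answer: 3

Derivation:
Path from root to D: F -> J -> B -> D
Depth = number of edges = 3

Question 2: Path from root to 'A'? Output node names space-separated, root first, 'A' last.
Answer: F J C A

Derivation:
Walk down from root: F -> J -> C -> A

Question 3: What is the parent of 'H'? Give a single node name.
Scan adjacency: H appears as child of F

Answer: F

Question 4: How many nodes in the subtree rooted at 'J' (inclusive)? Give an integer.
Answer: 6

Derivation:
Subtree rooted at J contains: A, B, C, D, E, J
Count = 6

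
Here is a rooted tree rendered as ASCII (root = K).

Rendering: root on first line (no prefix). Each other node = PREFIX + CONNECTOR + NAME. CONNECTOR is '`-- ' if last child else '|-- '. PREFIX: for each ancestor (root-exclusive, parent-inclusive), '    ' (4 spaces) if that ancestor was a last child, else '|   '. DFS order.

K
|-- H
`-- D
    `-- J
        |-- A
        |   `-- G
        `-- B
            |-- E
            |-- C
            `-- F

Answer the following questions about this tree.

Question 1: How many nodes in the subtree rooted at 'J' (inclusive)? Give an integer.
Answer: 7

Derivation:
Subtree rooted at J contains: A, B, C, E, F, G, J
Count = 7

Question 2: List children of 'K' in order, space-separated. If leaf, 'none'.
Answer: H D

Derivation:
Node K's children (from adjacency): H, D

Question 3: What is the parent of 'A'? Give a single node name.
Answer: J

Derivation:
Scan adjacency: A appears as child of J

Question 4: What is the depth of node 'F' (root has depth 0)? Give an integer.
Path from root to F: K -> D -> J -> B -> F
Depth = number of edges = 4

Answer: 4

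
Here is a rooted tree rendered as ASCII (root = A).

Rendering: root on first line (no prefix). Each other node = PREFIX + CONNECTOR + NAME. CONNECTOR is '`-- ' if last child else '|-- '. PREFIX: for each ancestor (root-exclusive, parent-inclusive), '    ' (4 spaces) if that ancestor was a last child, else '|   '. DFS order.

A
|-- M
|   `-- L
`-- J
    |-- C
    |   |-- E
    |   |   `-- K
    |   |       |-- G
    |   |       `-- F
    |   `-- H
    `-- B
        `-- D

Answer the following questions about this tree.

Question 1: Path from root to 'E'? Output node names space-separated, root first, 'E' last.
Walk down from root: A -> J -> C -> E

Answer: A J C E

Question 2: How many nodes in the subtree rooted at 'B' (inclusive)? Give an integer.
Subtree rooted at B contains: B, D
Count = 2

Answer: 2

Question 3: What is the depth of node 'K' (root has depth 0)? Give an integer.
Answer: 4

Derivation:
Path from root to K: A -> J -> C -> E -> K
Depth = number of edges = 4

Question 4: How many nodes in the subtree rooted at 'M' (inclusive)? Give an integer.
Subtree rooted at M contains: L, M
Count = 2

Answer: 2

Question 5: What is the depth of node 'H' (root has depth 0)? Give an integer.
Path from root to H: A -> J -> C -> H
Depth = number of edges = 3

Answer: 3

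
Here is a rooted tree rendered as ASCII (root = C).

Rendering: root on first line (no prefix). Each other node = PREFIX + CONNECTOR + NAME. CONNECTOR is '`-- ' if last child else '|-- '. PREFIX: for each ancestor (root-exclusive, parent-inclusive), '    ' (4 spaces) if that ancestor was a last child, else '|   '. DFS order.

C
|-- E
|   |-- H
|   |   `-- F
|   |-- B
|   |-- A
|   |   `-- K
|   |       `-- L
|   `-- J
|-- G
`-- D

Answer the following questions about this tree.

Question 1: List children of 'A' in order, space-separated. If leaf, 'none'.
Answer: K

Derivation:
Node A's children (from adjacency): K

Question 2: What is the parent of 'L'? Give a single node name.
Scan adjacency: L appears as child of K

Answer: K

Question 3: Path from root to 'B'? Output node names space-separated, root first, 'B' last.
Walk down from root: C -> E -> B

Answer: C E B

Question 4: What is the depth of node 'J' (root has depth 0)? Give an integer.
Answer: 2

Derivation:
Path from root to J: C -> E -> J
Depth = number of edges = 2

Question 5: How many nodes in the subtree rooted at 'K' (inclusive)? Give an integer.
Subtree rooted at K contains: K, L
Count = 2

Answer: 2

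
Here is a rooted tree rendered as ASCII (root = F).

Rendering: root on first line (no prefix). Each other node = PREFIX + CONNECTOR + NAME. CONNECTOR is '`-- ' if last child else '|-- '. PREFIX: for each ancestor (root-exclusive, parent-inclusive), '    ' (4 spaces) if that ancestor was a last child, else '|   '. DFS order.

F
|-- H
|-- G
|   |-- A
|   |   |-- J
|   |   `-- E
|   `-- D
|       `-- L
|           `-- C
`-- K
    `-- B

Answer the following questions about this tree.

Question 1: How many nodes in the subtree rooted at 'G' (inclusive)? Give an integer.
Answer: 7

Derivation:
Subtree rooted at G contains: A, C, D, E, G, J, L
Count = 7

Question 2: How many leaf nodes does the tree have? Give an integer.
Leaves (nodes with no children): B, C, E, H, J

Answer: 5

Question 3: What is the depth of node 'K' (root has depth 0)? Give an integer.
Path from root to K: F -> K
Depth = number of edges = 1

Answer: 1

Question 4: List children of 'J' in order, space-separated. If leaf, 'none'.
Node J's children (from adjacency): (leaf)

Answer: none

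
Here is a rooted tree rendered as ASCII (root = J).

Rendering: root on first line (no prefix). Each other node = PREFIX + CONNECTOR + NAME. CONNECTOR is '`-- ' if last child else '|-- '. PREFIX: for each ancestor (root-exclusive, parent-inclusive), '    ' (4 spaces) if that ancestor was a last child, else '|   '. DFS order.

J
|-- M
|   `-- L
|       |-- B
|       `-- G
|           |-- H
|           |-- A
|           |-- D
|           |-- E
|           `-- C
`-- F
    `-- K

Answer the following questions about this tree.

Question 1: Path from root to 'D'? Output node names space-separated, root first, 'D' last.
Answer: J M L G D

Derivation:
Walk down from root: J -> M -> L -> G -> D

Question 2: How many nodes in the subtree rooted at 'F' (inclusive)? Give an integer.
Answer: 2

Derivation:
Subtree rooted at F contains: F, K
Count = 2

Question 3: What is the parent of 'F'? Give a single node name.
Answer: J

Derivation:
Scan adjacency: F appears as child of J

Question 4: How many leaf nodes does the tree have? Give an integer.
Leaves (nodes with no children): A, B, C, D, E, H, K

Answer: 7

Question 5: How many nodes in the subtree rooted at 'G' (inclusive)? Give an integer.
Subtree rooted at G contains: A, C, D, E, G, H
Count = 6

Answer: 6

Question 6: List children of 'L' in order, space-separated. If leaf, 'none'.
Answer: B G

Derivation:
Node L's children (from adjacency): B, G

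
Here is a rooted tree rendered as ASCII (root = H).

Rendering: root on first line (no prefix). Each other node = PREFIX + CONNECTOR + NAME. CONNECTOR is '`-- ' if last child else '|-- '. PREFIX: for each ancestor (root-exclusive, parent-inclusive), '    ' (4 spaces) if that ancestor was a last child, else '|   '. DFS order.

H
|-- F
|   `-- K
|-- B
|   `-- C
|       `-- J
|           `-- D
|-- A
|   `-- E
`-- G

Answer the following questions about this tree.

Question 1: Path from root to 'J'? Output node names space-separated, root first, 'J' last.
Walk down from root: H -> B -> C -> J

Answer: H B C J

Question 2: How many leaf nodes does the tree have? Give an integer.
Answer: 4

Derivation:
Leaves (nodes with no children): D, E, G, K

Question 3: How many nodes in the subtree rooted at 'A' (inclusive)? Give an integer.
Subtree rooted at A contains: A, E
Count = 2

Answer: 2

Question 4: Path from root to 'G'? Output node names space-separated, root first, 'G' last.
Walk down from root: H -> G

Answer: H G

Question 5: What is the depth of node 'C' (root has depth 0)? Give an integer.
Path from root to C: H -> B -> C
Depth = number of edges = 2

Answer: 2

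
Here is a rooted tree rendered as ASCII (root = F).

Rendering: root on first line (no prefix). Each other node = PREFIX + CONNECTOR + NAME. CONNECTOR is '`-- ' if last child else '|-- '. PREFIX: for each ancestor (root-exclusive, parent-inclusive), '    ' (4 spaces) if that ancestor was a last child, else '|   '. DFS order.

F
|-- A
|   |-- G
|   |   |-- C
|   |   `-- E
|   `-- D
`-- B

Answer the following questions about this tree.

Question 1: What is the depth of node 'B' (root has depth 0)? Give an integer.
Path from root to B: F -> B
Depth = number of edges = 1

Answer: 1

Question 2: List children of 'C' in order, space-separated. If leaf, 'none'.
Node C's children (from adjacency): (leaf)

Answer: none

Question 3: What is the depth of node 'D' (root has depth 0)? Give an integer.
Path from root to D: F -> A -> D
Depth = number of edges = 2

Answer: 2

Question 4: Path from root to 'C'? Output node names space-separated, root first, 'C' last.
Answer: F A G C

Derivation:
Walk down from root: F -> A -> G -> C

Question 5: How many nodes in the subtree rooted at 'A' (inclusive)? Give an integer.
Answer: 5

Derivation:
Subtree rooted at A contains: A, C, D, E, G
Count = 5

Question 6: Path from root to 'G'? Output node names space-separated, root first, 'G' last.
Walk down from root: F -> A -> G

Answer: F A G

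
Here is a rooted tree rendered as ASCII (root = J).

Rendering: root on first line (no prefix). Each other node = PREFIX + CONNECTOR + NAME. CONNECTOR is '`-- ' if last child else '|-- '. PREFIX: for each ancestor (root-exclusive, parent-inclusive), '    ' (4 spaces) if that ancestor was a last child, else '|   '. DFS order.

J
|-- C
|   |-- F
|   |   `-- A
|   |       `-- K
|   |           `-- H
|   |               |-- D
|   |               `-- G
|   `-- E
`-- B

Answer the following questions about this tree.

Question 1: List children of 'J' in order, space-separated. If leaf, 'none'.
Node J's children (from adjacency): C, B

Answer: C B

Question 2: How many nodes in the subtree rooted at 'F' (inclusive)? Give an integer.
Subtree rooted at F contains: A, D, F, G, H, K
Count = 6

Answer: 6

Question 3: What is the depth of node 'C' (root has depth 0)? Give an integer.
Answer: 1

Derivation:
Path from root to C: J -> C
Depth = number of edges = 1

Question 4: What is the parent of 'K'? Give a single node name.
Scan adjacency: K appears as child of A

Answer: A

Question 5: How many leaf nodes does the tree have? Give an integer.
Answer: 4

Derivation:
Leaves (nodes with no children): B, D, E, G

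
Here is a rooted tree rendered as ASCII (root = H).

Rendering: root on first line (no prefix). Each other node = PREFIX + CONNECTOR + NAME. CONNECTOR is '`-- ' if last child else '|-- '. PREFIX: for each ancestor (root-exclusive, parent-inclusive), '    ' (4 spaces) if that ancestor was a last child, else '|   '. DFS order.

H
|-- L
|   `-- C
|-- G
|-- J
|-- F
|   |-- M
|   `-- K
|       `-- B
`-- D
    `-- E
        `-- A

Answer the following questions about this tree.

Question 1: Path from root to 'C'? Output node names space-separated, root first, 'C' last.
Answer: H L C

Derivation:
Walk down from root: H -> L -> C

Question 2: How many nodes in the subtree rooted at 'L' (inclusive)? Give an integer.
Subtree rooted at L contains: C, L
Count = 2

Answer: 2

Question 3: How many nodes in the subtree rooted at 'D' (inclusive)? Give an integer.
Answer: 3

Derivation:
Subtree rooted at D contains: A, D, E
Count = 3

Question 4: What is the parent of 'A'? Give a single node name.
Scan adjacency: A appears as child of E

Answer: E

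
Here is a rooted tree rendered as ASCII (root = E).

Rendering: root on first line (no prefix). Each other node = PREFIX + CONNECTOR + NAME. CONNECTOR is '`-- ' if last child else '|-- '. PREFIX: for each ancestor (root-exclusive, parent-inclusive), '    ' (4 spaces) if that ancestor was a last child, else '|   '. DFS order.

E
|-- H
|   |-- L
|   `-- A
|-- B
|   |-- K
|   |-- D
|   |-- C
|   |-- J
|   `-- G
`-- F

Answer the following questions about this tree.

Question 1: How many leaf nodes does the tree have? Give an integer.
Leaves (nodes with no children): A, C, D, F, G, J, K, L

Answer: 8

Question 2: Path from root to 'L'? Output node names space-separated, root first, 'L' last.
Walk down from root: E -> H -> L

Answer: E H L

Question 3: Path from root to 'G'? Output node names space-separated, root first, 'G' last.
Walk down from root: E -> B -> G

Answer: E B G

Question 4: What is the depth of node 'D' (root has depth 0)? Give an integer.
Answer: 2

Derivation:
Path from root to D: E -> B -> D
Depth = number of edges = 2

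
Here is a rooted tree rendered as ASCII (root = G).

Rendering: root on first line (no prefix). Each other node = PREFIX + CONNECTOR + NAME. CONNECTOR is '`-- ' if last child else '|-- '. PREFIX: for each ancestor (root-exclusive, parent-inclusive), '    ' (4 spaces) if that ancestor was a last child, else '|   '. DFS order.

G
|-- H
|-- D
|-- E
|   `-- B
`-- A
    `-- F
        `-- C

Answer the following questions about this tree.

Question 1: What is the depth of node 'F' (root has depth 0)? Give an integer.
Answer: 2

Derivation:
Path from root to F: G -> A -> F
Depth = number of edges = 2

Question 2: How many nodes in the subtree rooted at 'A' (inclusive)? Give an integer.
Subtree rooted at A contains: A, C, F
Count = 3

Answer: 3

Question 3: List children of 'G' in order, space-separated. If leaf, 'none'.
Answer: H D E A

Derivation:
Node G's children (from adjacency): H, D, E, A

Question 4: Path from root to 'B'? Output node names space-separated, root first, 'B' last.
Answer: G E B

Derivation:
Walk down from root: G -> E -> B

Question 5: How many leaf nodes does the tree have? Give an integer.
Leaves (nodes with no children): B, C, D, H

Answer: 4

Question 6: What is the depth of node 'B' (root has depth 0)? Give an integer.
Path from root to B: G -> E -> B
Depth = number of edges = 2

Answer: 2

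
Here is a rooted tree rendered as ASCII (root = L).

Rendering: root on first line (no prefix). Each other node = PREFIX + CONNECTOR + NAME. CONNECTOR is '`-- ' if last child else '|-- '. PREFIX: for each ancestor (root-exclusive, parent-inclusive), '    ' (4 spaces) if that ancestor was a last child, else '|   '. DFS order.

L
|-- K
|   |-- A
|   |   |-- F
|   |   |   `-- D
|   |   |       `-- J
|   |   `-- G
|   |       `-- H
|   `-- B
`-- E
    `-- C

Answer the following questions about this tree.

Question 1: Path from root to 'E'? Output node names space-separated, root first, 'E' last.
Walk down from root: L -> E

Answer: L E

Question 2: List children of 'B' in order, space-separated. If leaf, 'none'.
Answer: none

Derivation:
Node B's children (from adjacency): (leaf)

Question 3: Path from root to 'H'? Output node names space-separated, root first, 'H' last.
Walk down from root: L -> K -> A -> G -> H

Answer: L K A G H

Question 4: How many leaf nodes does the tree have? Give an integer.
Answer: 4

Derivation:
Leaves (nodes with no children): B, C, H, J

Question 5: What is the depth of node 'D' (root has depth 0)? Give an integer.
Path from root to D: L -> K -> A -> F -> D
Depth = number of edges = 4

Answer: 4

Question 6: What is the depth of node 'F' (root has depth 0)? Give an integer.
Answer: 3

Derivation:
Path from root to F: L -> K -> A -> F
Depth = number of edges = 3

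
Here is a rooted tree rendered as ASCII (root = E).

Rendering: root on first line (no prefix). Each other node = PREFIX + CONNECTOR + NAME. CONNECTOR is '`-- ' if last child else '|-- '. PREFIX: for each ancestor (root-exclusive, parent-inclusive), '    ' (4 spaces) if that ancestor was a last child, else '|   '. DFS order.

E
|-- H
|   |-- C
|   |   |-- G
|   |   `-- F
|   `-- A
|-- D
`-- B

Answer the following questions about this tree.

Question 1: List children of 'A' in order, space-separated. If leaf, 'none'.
Node A's children (from adjacency): (leaf)

Answer: none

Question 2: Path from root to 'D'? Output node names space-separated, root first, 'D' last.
Answer: E D

Derivation:
Walk down from root: E -> D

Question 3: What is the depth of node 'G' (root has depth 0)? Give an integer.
Answer: 3

Derivation:
Path from root to G: E -> H -> C -> G
Depth = number of edges = 3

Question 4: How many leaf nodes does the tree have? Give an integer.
Answer: 5

Derivation:
Leaves (nodes with no children): A, B, D, F, G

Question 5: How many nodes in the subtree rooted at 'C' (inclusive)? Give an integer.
Answer: 3

Derivation:
Subtree rooted at C contains: C, F, G
Count = 3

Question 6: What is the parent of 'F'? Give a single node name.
Answer: C

Derivation:
Scan adjacency: F appears as child of C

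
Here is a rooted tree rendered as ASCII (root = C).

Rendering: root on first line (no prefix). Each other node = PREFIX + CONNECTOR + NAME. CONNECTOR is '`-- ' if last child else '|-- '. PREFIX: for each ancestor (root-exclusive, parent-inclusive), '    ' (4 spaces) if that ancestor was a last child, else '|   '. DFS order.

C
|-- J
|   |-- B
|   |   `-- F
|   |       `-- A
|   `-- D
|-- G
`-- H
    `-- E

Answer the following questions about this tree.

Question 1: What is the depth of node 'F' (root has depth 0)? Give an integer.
Answer: 3

Derivation:
Path from root to F: C -> J -> B -> F
Depth = number of edges = 3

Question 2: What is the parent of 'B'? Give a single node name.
Answer: J

Derivation:
Scan adjacency: B appears as child of J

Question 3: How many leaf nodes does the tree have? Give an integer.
Leaves (nodes with no children): A, D, E, G

Answer: 4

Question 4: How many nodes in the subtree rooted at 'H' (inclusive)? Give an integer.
Subtree rooted at H contains: E, H
Count = 2

Answer: 2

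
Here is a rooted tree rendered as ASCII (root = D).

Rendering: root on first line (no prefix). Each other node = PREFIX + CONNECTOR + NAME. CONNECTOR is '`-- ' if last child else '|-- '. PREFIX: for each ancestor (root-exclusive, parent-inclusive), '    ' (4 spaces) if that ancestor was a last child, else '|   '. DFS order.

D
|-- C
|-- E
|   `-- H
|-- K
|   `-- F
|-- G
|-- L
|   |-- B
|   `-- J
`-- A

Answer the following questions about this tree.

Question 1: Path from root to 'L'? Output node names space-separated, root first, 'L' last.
Answer: D L

Derivation:
Walk down from root: D -> L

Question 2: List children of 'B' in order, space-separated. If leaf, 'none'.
Node B's children (from adjacency): (leaf)

Answer: none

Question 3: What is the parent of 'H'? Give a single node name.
Answer: E

Derivation:
Scan adjacency: H appears as child of E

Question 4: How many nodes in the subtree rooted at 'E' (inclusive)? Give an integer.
Subtree rooted at E contains: E, H
Count = 2

Answer: 2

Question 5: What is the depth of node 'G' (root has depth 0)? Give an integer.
Path from root to G: D -> G
Depth = number of edges = 1

Answer: 1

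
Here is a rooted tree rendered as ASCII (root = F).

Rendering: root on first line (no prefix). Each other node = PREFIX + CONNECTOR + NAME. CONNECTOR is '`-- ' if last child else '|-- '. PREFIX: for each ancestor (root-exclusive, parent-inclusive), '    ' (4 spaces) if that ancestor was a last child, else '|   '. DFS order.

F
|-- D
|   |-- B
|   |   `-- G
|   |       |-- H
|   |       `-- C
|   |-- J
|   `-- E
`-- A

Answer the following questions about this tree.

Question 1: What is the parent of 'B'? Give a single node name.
Scan adjacency: B appears as child of D

Answer: D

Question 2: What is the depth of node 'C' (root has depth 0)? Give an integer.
Answer: 4

Derivation:
Path from root to C: F -> D -> B -> G -> C
Depth = number of edges = 4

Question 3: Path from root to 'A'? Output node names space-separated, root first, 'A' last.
Answer: F A

Derivation:
Walk down from root: F -> A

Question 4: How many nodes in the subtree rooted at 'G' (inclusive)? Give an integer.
Subtree rooted at G contains: C, G, H
Count = 3

Answer: 3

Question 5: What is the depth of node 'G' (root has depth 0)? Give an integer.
Answer: 3

Derivation:
Path from root to G: F -> D -> B -> G
Depth = number of edges = 3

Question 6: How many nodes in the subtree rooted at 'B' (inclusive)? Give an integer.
Subtree rooted at B contains: B, C, G, H
Count = 4

Answer: 4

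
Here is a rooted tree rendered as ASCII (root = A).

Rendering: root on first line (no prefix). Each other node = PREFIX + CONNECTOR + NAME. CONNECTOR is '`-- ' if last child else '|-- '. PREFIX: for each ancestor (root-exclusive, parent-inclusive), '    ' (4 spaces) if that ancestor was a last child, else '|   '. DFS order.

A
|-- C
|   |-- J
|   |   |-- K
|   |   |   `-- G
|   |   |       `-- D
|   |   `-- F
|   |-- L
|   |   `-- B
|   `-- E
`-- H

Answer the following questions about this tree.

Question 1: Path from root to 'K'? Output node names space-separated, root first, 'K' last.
Answer: A C J K

Derivation:
Walk down from root: A -> C -> J -> K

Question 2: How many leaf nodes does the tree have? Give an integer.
Answer: 5

Derivation:
Leaves (nodes with no children): B, D, E, F, H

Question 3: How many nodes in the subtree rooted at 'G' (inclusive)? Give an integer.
Answer: 2

Derivation:
Subtree rooted at G contains: D, G
Count = 2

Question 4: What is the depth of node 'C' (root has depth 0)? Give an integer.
Path from root to C: A -> C
Depth = number of edges = 1

Answer: 1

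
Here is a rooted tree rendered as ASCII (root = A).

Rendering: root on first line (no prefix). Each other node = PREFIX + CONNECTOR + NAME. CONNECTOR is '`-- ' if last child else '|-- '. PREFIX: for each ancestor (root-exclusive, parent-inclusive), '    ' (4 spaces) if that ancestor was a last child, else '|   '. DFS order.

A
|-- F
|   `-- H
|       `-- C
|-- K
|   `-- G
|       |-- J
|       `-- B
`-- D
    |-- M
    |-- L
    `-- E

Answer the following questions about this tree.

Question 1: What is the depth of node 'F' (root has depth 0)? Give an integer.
Path from root to F: A -> F
Depth = number of edges = 1

Answer: 1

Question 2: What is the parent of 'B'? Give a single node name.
Scan adjacency: B appears as child of G

Answer: G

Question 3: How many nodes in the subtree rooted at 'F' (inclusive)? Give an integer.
Subtree rooted at F contains: C, F, H
Count = 3

Answer: 3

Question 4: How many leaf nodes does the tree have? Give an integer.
Answer: 6

Derivation:
Leaves (nodes with no children): B, C, E, J, L, M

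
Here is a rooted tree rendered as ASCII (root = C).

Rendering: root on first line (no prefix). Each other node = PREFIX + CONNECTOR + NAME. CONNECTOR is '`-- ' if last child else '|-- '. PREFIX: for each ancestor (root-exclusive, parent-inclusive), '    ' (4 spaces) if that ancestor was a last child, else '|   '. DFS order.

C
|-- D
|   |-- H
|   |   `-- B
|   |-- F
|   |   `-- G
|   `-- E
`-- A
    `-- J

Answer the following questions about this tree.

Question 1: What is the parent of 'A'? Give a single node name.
Scan adjacency: A appears as child of C

Answer: C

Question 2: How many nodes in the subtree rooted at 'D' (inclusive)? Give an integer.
Subtree rooted at D contains: B, D, E, F, G, H
Count = 6

Answer: 6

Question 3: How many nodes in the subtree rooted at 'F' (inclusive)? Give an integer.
Answer: 2

Derivation:
Subtree rooted at F contains: F, G
Count = 2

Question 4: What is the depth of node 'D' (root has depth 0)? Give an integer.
Answer: 1

Derivation:
Path from root to D: C -> D
Depth = number of edges = 1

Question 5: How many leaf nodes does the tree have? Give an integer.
Leaves (nodes with no children): B, E, G, J

Answer: 4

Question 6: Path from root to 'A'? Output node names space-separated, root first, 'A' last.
Answer: C A

Derivation:
Walk down from root: C -> A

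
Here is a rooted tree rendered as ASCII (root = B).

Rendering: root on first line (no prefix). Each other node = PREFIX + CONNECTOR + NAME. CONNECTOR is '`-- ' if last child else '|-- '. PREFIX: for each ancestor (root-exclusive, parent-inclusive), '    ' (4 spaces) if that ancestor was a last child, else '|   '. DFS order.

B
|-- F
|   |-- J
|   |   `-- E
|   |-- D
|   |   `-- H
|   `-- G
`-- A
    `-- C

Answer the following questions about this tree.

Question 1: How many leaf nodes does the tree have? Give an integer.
Answer: 4

Derivation:
Leaves (nodes with no children): C, E, G, H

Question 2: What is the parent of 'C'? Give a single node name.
Scan adjacency: C appears as child of A

Answer: A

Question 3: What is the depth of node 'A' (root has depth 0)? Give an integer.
Path from root to A: B -> A
Depth = number of edges = 1

Answer: 1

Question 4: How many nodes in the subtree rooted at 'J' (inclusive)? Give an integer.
Subtree rooted at J contains: E, J
Count = 2

Answer: 2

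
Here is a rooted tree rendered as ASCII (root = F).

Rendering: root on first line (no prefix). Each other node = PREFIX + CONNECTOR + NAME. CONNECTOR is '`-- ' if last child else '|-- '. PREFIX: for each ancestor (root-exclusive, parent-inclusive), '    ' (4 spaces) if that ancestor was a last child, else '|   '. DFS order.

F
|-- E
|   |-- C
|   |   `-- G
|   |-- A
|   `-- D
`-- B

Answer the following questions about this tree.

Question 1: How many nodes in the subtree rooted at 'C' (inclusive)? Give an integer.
Answer: 2

Derivation:
Subtree rooted at C contains: C, G
Count = 2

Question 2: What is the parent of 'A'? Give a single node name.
Scan adjacency: A appears as child of E

Answer: E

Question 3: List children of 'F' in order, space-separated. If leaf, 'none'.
Node F's children (from adjacency): E, B

Answer: E B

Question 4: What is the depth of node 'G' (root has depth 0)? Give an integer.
Answer: 3

Derivation:
Path from root to G: F -> E -> C -> G
Depth = number of edges = 3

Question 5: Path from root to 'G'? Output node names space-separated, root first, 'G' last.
Answer: F E C G

Derivation:
Walk down from root: F -> E -> C -> G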